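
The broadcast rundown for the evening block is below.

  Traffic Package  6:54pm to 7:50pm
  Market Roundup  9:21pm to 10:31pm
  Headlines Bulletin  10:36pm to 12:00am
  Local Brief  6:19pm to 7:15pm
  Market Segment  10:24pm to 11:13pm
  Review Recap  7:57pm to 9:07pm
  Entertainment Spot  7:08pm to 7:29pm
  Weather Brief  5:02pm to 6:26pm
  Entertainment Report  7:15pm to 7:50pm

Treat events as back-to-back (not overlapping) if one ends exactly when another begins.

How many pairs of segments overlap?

Sorted by start: Weather Brief, Local Brief, Traffic Package, Entertainment Spot, Entertainment Report, Review Recap, Market Roundup, Market Segment, Headlines Bulletin.
Local Brief starts before Weather Brief ends → Weather Brief and Local Brief overlap.
Traffic Package starts after Weather Brief ends — done with Weather Brief.
Traffic Package starts before Local Brief ends → Local Brief and Traffic Package overlap.
Entertainment Spot starts before Local Brief ends → Local Brief and Entertainment Spot overlap.
Entertainment Report starts exactly when Local Brief ends (back-to-back, no overlap) — done with Local Brief.
Entertainment Spot starts before Traffic Package ends → Traffic Package and Entertainment Spot overlap.
Entertainment Report starts before Traffic Package ends → Traffic Package and Entertainment Report overlap.
Review Recap starts after Traffic Package ends — done with Traffic Package.
Entertainment Report starts before Entertainment Spot ends → Entertainment Spot and Entertainment Report overlap.
Review Recap starts after Entertainment Spot ends — done with Entertainment Spot.
Review Recap starts after Entertainment Report ends — done with Entertainment Report.
Market Roundup starts after Review Recap ends — done with Review Recap.
Market Segment starts before Market Roundup ends → Market Roundup and Market Segment overlap.
Headlines Bulletin starts after Market Roundup ends.
Headlines Bulletin starts before Market Segment ends → Market Segment and Headlines Bulletin overlap.
Overlapping pairs: Entertainment Report & Entertainment Spot, Entertainment Report & Traffic Package, Entertainment Spot & Local Brief, Entertainment Spot & Traffic Package, Headlines Bulletin & Market Segment, Local Brief & Traffic Package, Local Brief & Weather Brief, Market Roundup & Market Segment — 8 in total.

8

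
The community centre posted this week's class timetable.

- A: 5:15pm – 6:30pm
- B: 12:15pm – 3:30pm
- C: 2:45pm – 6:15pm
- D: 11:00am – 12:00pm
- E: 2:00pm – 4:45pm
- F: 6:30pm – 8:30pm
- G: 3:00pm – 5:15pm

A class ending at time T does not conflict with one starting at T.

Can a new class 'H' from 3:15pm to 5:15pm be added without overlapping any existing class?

No — it overlaps B, C, E, G

D: ends 12:00pm at or before H starts 3:15pm → clear.
B: starts 12:15pm before H ends 5:15pm, and ends 3:30pm after H starts 3:15pm → overlap.
E: starts 2:00pm before H ends 5:15pm, and ends 4:45pm after H starts 3:15pm → overlap.
C: starts 2:45pm before H ends 5:15pm, and ends 6:15pm after H starts 3:15pm → overlap.
G: starts 3:00pm before H ends 5:15pm, and ends 5:15pm after H starts 3:15pm → overlap.
A: starts 5:15pm at or after H ends 5:15pm → clear.
F: starts 6:30pm at or after H ends 5:15pm → clear.
H overlaps B, C, E, G.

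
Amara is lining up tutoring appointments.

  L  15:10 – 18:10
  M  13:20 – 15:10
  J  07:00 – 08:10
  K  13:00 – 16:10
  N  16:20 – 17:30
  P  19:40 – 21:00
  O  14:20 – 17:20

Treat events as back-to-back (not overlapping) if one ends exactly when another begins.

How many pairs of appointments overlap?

Sorted by start: J, K, M, O, L, N, P.
K starts after J ends — done with J.
M starts before K ends → K and M overlap.
O starts before K ends → K and O overlap.
L starts before K ends → K and L overlap.
N starts after K ends — done with K.
O starts before M ends → M and O overlap.
L starts exactly when M ends (back-to-back, no overlap) — done with M.
L starts before O ends → O and L overlap.
N starts before O ends → O and N overlap.
P starts after O ends.
N starts before L ends → L and N overlap.
P starts after L ends.
P starts after N ends.
Overlapping pairs: K & L, K & M, K & O, L & N, L & O, M & O, N & O — 7 in total.

7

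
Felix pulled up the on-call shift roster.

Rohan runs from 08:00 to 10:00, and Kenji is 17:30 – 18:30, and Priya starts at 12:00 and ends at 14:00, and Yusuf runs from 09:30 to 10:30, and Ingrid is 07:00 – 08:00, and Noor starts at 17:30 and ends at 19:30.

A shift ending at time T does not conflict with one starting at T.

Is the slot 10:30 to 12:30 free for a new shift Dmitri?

Ingrid: ends 08:00 at or before Dmitri starts 10:30 → clear.
Rohan: ends 10:00 at or before Dmitri starts 10:30 → clear.
Yusuf: ends 10:30 at or before Dmitri starts 10:30 → clear.
Priya: starts 12:00 before Dmitri ends 12:30, and ends 14:00 after Dmitri starts 10:30 → overlap.
Kenji: starts 17:30 at or after Dmitri ends 12:30 → clear.
Noor: starts 17:30 at or after Dmitri ends 12:30 → clear.
Dmitri overlaps Priya.

No — it overlaps Priya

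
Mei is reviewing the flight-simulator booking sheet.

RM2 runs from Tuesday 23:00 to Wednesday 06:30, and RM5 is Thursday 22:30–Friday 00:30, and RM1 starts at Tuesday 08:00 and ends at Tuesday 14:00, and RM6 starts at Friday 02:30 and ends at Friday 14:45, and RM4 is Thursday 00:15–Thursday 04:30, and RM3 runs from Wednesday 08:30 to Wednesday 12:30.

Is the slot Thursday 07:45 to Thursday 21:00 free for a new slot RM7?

Yes — the slot is free

RM1: ends Tuesday 14:00 at or before RM7 starts Thursday 07:45 → clear.
RM2: ends Wednesday 06:30 at or before RM7 starts Thursday 07:45 → clear.
RM3: ends Wednesday 12:30 at or before RM7 starts Thursday 07:45 → clear.
RM4: ends Thursday 04:30 at or before RM7 starts Thursday 07:45 → clear.
RM5: starts Thursday 22:30 at or after RM7 ends Thursday 21:00 → clear.
RM6: starts Friday 02:30 at or after RM7 ends Thursday 21:00 → clear.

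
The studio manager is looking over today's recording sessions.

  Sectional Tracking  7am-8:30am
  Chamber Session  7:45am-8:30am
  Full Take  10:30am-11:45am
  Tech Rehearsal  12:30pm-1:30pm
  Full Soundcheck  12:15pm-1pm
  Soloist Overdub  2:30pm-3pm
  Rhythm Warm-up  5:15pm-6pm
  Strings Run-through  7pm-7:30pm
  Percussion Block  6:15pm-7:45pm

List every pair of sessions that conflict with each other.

Chamber Session & Sectional Tracking, Full Soundcheck & Tech Rehearsal, Percussion Block & Strings Run-through

Sorted by start: Sectional Tracking, Chamber Session, Full Take, Full Soundcheck, Tech Rehearsal, Soloist Overdub, Rhythm Warm-up, Percussion Block, Strings Run-through.
Chamber Session starts before Sectional Tracking ends → Sectional Tracking and Chamber Session overlap.
Full Take starts after Sectional Tracking ends, so Sectional Tracking has no further overlaps.
Full Take starts after Chamber Session ends, so Chamber Session has no further overlaps.
Full Soundcheck starts after Full Take ends, so Full Take has no further overlaps.
Tech Rehearsal starts before Full Soundcheck ends → Full Soundcheck and Tech Rehearsal overlap.
Soloist Overdub starts after Full Soundcheck ends, so Full Soundcheck has no further overlaps.
Soloist Overdub starts after Tech Rehearsal ends, so Tech Rehearsal has no further overlaps.
Rhythm Warm-up starts after Soloist Overdub ends, so Soloist Overdub has no further overlaps.
Percussion Block starts after Rhythm Warm-up ends, so Rhythm Warm-up has no further overlaps.
Strings Run-through starts before Percussion Block ends → Percussion Block and Strings Run-through overlap.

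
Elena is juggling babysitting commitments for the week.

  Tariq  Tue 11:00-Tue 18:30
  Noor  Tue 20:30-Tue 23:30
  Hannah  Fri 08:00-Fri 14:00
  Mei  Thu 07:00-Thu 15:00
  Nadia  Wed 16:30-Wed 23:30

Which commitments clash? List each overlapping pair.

no overlapping pairs

Sorted by start: Tariq, Noor, Nadia, Mei, Hannah.
Noor starts after Tariq ends; Tariq is clear from here.
Nadia starts after Noor ends; Noor is clear from here.
Mei starts after Nadia ends; Nadia is clear from here.
Hannah starts after Mei ends.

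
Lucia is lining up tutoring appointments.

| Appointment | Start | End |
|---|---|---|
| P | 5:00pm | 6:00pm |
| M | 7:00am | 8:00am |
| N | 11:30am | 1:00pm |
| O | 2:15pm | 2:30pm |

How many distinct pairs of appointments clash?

0

Sorted by start: M, N, O, P.
N starts after M ends — done with M.
O starts after N ends — done with N.
P starts after O ends.
No pair overlaps.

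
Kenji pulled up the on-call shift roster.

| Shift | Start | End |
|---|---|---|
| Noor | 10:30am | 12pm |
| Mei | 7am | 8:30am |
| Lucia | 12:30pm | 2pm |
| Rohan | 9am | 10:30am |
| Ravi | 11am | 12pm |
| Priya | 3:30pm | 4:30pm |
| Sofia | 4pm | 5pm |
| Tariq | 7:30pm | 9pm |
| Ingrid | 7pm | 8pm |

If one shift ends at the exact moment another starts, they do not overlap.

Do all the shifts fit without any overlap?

No

Sorted by start: Mei, Rohan, Noor, Ravi, Lucia, Priya, Sofia, Ingrid, Tariq.
Rohan starts after Mei ends; Mei is clear from here.
Noor starts exactly when Rohan ends (back-to-back, no overlap); Rohan is clear from here.
Ravi starts before Noor ends → Noor and Ravi overlap.
That's a conflict, so the schedule is not conflict-free.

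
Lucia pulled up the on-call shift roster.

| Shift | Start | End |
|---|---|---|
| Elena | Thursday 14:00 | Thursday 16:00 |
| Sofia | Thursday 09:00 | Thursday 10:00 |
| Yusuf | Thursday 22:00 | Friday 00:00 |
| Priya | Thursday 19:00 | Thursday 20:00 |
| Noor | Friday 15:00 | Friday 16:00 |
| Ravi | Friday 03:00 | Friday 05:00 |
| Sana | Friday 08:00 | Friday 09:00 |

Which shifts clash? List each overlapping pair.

no overlapping pairs

Sorted by start: Sofia, Elena, Priya, Yusuf, Ravi, Sana, Noor.
Elena starts after Sofia ends; Sofia is clear from here.
Priya starts after Elena ends; Elena is clear from here.
Yusuf starts after Priya ends; Priya is clear from here.
Ravi starts after Yusuf ends; Yusuf is clear from here.
Sana starts after Ravi ends; Ravi is clear from here.
Noor starts after Sana ends.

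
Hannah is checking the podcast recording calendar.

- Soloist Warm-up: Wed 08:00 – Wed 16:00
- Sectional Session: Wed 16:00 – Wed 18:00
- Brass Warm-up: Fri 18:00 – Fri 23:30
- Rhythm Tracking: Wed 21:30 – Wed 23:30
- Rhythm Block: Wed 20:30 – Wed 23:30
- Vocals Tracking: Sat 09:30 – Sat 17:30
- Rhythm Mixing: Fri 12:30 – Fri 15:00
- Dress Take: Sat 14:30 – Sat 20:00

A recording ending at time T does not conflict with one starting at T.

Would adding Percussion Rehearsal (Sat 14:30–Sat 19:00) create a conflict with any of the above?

Soloist Warm-up: ends Wed 16:00 at or before Percussion Rehearsal starts Sat 14:30 → clear.
Sectional Session: ends Wed 18:00 at or before Percussion Rehearsal starts Sat 14:30 → clear.
Rhythm Block: ends Wed 23:30 at or before Percussion Rehearsal starts Sat 14:30 → clear.
Rhythm Tracking: ends Wed 23:30 at or before Percussion Rehearsal starts Sat 14:30 → clear.
Rhythm Mixing: ends Fri 15:00 at or before Percussion Rehearsal starts Sat 14:30 → clear.
Brass Warm-up: ends Fri 23:30 at or before Percussion Rehearsal starts Sat 14:30 → clear.
Vocals Tracking: starts Sat 09:30 before Percussion Rehearsal ends Sat 19:00, and ends Sat 17:30 after Percussion Rehearsal starts Sat 14:30 → overlap.
Dress Take: starts Sat 14:30 before Percussion Rehearsal ends Sat 19:00, and ends Sat 20:00 after Percussion Rehearsal starts Sat 14:30 → overlap.
Percussion Rehearsal overlaps Vocals Tracking, Dress Take.

Yes — it overlaps Dress Take, Vocals Tracking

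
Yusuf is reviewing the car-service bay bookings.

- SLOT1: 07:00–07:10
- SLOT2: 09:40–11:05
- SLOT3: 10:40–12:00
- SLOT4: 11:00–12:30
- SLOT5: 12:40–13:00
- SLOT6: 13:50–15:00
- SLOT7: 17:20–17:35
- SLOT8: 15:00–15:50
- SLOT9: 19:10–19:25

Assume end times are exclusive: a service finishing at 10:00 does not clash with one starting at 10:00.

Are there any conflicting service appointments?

Yes

Two intervals overlap when each starts before the other ends.
Sorted by start: SLOT1, SLOT2, SLOT3, SLOT4, SLOT5, SLOT6, SLOT8, SLOT7, SLOT9.
SLOT2 starts after SLOT1 ends — done with SLOT1.
SLOT3 starts before SLOT2 ends → SLOT2 and SLOT3 overlap.
That's a conflict, so the schedule is not conflict-free.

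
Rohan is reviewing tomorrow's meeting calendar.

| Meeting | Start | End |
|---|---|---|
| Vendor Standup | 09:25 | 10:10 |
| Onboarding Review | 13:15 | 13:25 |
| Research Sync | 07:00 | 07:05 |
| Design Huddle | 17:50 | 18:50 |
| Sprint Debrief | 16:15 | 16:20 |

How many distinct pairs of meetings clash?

Two intervals overlap when each starts before the other ends.
Sorted by start: Research Sync, Vendor Standup, Onboarding Review, Sprint Debrief, Design Huddle.
Vendor Standup starts after Research Sync ends — done with Research Sync.
Onboarding Review starts after Vendor Standup ends — done with Vendor Standup.
Sprint Debrief starts after Onboarding Review ends — done with Onboarding Review.
Design Huddle starts after Sprint Debrief ends.
No pair overlaps.

0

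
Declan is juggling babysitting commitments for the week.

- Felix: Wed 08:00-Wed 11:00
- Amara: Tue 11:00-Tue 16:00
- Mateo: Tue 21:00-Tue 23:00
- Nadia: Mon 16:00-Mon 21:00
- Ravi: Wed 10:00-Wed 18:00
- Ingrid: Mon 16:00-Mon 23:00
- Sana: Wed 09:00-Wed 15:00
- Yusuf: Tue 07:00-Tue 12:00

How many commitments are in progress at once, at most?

Sweep the timeline, counting +1 at each start and −1 at each end (ends before starts at a tie):
Mon 16:00 start Ingrid → 1
Mon 16:00 start Nadia → 2
Mon 21:00 end Nadia → 1
Mon 23:00 end Ingrid → 0
Tue 07:00 start Yusuf → 1
Tue 11:00 start Amara → 2
Tue 12:00 end Yusuf → 1
Tue 16:00 end Amara → 0
Tue 21:00 start Mateo → 1
Tue 23:00 end Mateo → 0
Wed 08:00 start Felix → 1
Wed 09:00 start Sana → 2
Wed 10:00 start Ravi → 3
Wed 11:00 end Felix → 2
Wed 15:00 end Sana → 1
Wed 18:00 end Ravi → 0
Peak is 3, at Wed 10:00 (Felix, Ravi, Sana).

3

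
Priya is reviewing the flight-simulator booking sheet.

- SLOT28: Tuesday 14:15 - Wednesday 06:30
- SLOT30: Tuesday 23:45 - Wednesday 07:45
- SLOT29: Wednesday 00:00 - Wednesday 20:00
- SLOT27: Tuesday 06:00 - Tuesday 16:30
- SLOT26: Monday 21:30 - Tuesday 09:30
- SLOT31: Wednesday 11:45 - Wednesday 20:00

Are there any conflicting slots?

Sorted by start: SLOT26, SLOT27, SLOT28, SLOT30, SLOT29, SLOT31.
SLOT27 starts before SLOT26 ends → SLOT26 and SLOT27 overlap.
That's a conflict, so the schedule is not conflict-free.

Yes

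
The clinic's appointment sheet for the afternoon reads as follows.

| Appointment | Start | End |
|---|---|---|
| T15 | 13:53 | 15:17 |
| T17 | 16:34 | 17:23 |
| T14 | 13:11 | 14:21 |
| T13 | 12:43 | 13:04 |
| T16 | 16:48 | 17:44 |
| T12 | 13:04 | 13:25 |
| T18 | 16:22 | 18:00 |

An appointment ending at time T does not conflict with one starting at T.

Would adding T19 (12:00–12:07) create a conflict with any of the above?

No — it doesn't clash with anything

T13: starts 12:43 at or after T19 ends 12:07 → clear.
T12: starts 13:04 at or after T19 ends 12:07 → clear.
T14: starts 13:11 at or after T19 ends 12:07 → clear.
T15: starts 13:53 at or after T19 ends 12:07 → clear.
T18: starts 16:22 at or after T19 ends 12:07 → clear.
T17: starts 16:34 at or after T19 ends 12:07 → clear.
T16: starts 16:48 at or after T19 ends 12:07 → clear.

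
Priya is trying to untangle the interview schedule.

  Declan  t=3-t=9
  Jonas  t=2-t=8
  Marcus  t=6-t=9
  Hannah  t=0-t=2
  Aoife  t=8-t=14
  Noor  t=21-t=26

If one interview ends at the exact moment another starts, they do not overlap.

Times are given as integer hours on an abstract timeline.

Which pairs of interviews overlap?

Aoife & Declan, Aoife & Marcus, Declan & Jonas, Declan & Marcus, Jonas & Marcus

Sorted by start: Hannah, Jonas, Declan, Marcus, Aoife, Noor.
Jonas starts exactly when Hannah ends (back-to-back, no overlap); Hannah is clear from here.
Declan starts before Jonas ends → Jonas and Declan overlap.
Marcus starts before Jonas ends → Jonas and Marcus overlap.
Aoife starts exactly when Jonas ends (back-to-back, no overlap); Jonas is clear from here.
Marcus starts before Declan ends → Declan and Marcus overlap.
Aoife starts before Declan ends → Declan and Aoife overlap.
Noor starts after Declan ends.
Aoife starts before Marcus ends → Marcus and Aoife overlap.
Noor starts after Marcus ends.
Noor starts after Aoife ends.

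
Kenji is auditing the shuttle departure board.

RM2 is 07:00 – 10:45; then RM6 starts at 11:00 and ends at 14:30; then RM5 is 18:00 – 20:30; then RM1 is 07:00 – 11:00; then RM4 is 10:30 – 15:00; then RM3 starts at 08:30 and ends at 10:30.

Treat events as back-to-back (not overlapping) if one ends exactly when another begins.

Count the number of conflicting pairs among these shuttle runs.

Sorted by start: RM1, RM2, RM3, RM4, RM6, RM5.
RM2 starts before RM1 ends → RM1 and RM2 overlap.
RM3 starts before RM1 ends → RM1 and RM3 overlap.
RM4 starts before RM1 ends → RM1 and RM4 overlap.
RM6 starts exactly when RM1 ends (back-to-back, no overlap); RM1 is clear from here.
RM3 starts before RM2 ends → RM2 and RM3 overlap.
RM4 starts before RM2 ends → RM2 and RM4 overlap.
RM6 starts after RM2 ends; RM2 is clear from here.
RM4 starts exactly when RM3 ends (back-to-back, no overlap); RM3 is clear from here.
RM6 starts before RM4 ends → RM4 and RM6 overlap.
RM5 starts after RM4 ends.
RM5 starts after RM6 ends.
Overlapping pairs: RM1 & RM2, RM1 & RM3, RM1 & RM4, RM2 & RM3, RM2 & RM4, RM4 & RM6 — 6 in total.

6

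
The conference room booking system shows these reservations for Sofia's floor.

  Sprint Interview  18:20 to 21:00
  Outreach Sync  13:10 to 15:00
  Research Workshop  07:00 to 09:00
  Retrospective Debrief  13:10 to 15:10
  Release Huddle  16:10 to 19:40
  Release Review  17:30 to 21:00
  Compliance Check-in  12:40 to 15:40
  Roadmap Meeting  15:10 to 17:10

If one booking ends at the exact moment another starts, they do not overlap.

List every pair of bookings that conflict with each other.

Compliance Check-in & Outreach Sync, Compliance Check-in & Retrospective Debrief, Compliance Check-in & Roadmap Meeting, Outreach Sync & Retrospective Debrief, Release Huddle & Release Review, Release Huddle & Roadmap Meeting, Release Huddle & Sprint Interview, Release Review & Sprint Interview

Sorted by start: Research Workshop, Compliance Check-in, Retrospective Debrief, Outreach Sync, Roadmap Meeting, Release Huddle, Release Review, Sprint Interview.
Compliance Check-in starts after Research Workshop ends; Research Workshop is clear from here.
Retrospective Debrief starts before Compliance Check-in ends → Compliance Check-in and Retrospective Debrief overlap.
Outreach Sync starts before Compliance Check-in ends → Compliance Check-in and Outreach Sync overlap.
Roadmap Meeting starts before Compliance Check-in ends → Compliance Check-in and Roadmap Meeting overlap.
Release Huddle starts after Compliance Check-in ends; Compliance Check-in is clear from here.
Outreach Sync starts before Retrospective Debrief ends → Retrospective Debrief and Outreach Sync overlap.
Roadmap Meeting starts exactly when Retrospective Debrief ends (back-to-back, no overlap); Retrospective Debrief is clear from here.
Roadmap Meeting starts after Outreach Sync ends; Outreach Sync is clear from here.
Release Huddle starts before Roadmap Meeting ends → Roadmap Meeting and Release Huddle overlap.
Release Review starts after Roadmap Meeting ends; Roadmap Meeting is clear from here.
Release Review starts before Release Huddle ends → Release Huddle and Release Review overlap.
Sprint Interview starts before Release Huddle ends → Release Huddle and Sprint Interview overlap.
Sprint Interview starts before Release Review ends → Release Review and Sprint Interview overlap.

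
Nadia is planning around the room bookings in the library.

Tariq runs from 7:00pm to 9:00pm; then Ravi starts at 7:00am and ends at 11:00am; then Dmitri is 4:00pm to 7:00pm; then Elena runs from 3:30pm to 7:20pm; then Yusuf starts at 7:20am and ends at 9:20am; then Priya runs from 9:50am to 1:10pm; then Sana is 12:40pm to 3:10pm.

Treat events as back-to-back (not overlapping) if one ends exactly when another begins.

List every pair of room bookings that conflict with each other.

Dmitri & Elena, Elena & Tariq, Priya & Ravi, Priya & Sana, Ravi & Yusuf

Sorted by start: Ravi, Yusuf, Priya, Sana, Elena, Dmitri, Tariq.
Yusuf starts before Ravi ends → Ravi and Yusuf overlap.
Priya starts before Ravi ends → Ravi and Priya overlap.
Sana starts after Ravi ends, so nothing later overlaps Ravi either.
Priya starts after Yusuf ends, so nothing later overlaps Yusuf either.
Sana starts before Priya ends → Priya and Sana overlap.
Elena starts after Priya ends, so nothing later overlaps Priya either.
Elena starts after Sana ends, so nothing later overlaps Sana either.
Dmitri starts before Elena ends → Elena and Dmitri overlap.
Tariq starts before Elena ends → Elena and Tariq overlap.
Tariq starts exactly when Dmitri ends (back-to-back, no overlap).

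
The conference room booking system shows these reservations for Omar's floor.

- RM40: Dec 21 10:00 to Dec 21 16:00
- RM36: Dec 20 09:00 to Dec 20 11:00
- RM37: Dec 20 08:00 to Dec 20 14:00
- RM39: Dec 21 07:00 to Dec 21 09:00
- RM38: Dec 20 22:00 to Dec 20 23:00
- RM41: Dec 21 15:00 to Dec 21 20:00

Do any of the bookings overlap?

Yes

Sorted by start: RM37, RM36, RM38, RM39, RM40, RM41.
RM36 starts before RM37 ends → RM37 and RM36 overlap.
That's a conflict, so the schedule is not conflict-free.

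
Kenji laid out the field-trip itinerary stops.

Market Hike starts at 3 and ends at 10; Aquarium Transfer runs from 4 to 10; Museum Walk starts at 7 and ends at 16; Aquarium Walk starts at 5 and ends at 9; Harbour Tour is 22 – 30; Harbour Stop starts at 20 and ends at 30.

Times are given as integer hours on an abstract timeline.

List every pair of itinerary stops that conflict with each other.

Aquarium Transfer & Aquarium Walk, Aquarium Transfer & Market Hike, Aquarium Transfer & Museum Walk, Aquarium Walk & Market Hike, Aquarium Walk & Museum Walk, Harbour Stop & Harbour Tour, Market Hike & Museum Walk

Sorted by start: Market Hike, Aquarium Transfer, Aquarium Walk, Museum Walk, Harbour Stop, Harbour Tour.
Aquarium Transfer starts before Market Hike ends → Market Hike and Aquarium Transfer overlap.
Aquarium Walk starts before Market Hike ends → Market Hike and Aquarium Walk overlap.
Museum Walk starts before Market Hike ends → Market Hike and Museum Walk overlap.
Harbour Stop starts after Market Hike ends; Market Hike is clear from here.
Aquarium Walk starts before Aquarium Transfer ends → Aquarium Transfer and Aquarium Walk overlap.
Museum Walk starts before Aquarium Transfer ends → Aquarium Transfer and Museum Walk overlap.
Harbour Stop starts after Aquarium Transfer ends; Aquarium Transfer is clear from here.
Museum Walk starts before Aquarium Walk ends → Aquarium Walk and Museum Walk overlap.
Harbour Stop starts after Aquarium Walk ends; Aquarium Walk is clear from here.
Harbour Stop starts after Museum Walk ends; Museum Walk is clear from here.
Harbour Tour starts before Harbour Stop ends → Harbour Stop and Harbour Tour overlap.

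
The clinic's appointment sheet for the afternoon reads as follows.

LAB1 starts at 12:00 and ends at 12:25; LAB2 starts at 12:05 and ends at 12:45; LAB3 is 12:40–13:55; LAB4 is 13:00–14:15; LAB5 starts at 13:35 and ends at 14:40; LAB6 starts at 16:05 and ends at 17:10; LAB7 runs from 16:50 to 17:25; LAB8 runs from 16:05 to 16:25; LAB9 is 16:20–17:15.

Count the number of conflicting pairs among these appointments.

10

Sorted by start: LAB1, LAB2, LAB3, LAB4, LAB5, LAB6, LAB8, LAB9, LAB7.
LAB2 starts before LAB1 ends → LAB1 and LAB2 overlap.
LAB3 starts after LAB1 ends — done with LAB1.
LAB3 starts before LAB2 ends → LAB2 and LAB3 overlap.
LAB4 starts after LAB2 ends — done with LAB2.
LAB4 starts before LAB3 ends → LAB3 and LAB4 overlap.
LAB5 starts before LAB3 ends → LAB3 and LAB5 overlap.
LAB6 starts after LAB3 ends — done with LAB3.
LAB5 starts before LAB4 ends → LAB4 and LAB5 overlap.
LAB6 starts after LAB4 ends — done with LAB4.
LAB6 starts after LAB5 ends — done with LAB5.
LAB8 starts before LAB6 ends → LAB6 and LAB8 overlap.
LAB9 starts before LAB6 ends → LAB6 and LAB9 overlap.
LAB7 starts before LAB6 ends → LAB6 and LAB7 overlap.
LAB9 starts before LAB8 ends → LAB8 and LAB9 overlap.
LAB7 starts after LAB8 ends.
LAB7 starts before LAB9 ends → LAB9 and LAB7 overlap.
Overlapping pairs: LAB1 & LAB2, LAB2 & LAB3, LAB3 & LAB4, LAB3 & LAB5, LAB4 & LAB5, LAB6 & LAB7, LAB6 & LAB8, LAB6 & LAB9, LAB7 & LAB9, LAB8 & LAB9 — 10 in total.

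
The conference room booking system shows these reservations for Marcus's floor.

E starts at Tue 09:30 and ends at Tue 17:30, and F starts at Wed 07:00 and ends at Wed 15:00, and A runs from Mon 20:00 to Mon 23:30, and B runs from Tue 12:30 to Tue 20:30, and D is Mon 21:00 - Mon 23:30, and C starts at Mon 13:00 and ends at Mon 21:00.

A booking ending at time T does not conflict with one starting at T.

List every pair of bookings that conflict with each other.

Check each pair: they overlap iff neither finishes before the other starts.
Sorted by start: C, A, D, E, B, F.
A starts before C ends → C and A overlap.
D starts exactly when C ends (back-to-back, no overlap), so nothing later overlaps C either.
D starts before A ends → A and D overlap.
E starts after A ends, so nothing later overlaps A either.
E starts after D ends, so nothing later overlaps D either.
B starts before E ends → E and B overlap.
F starts after E ends.
F starts after B ends.

A & C, A & D, B & E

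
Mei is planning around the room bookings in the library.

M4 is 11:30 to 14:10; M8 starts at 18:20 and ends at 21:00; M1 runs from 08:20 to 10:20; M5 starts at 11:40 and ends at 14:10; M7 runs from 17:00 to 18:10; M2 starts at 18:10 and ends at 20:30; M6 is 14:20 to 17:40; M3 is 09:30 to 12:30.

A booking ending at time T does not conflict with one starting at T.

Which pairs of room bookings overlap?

Sorted by start: M1, M3, M4, M5, M6, M7, M2, M8.
M3 starts before M1 ends → M1 and M3 overlap.
M4 starts after M1 ends, so nothing later overlaps M1 either.
M4 starts before M3 ends → M3 and M4 overlap.
M5 starts before M3 ends → M3 and M5 overlap.
M6 starts after M3 ends, so nothing later overlaps M3 either.
M5 starts before M4 ends → M4 and M5 overlap.
M6 starts after M4 ends, so nothing later overlaps M4 either.
M6 starts after M5 ends, so nothing later overlaps M5 either.
M7 starts before M6 ends → M6 and M7 overlap.
M2 starts after M6 ends, so nothing later overlaps M6 either.
M2 starts exactly when M7 ends (back-to-back, no overlap), so nothing later overlaps M7 either.
M8 starts before M2 ends → M2 and M8 overlap.

M1 & M3, M2 & M8, M3 & M4, M3 & M5, M4 & M5, M6 & M7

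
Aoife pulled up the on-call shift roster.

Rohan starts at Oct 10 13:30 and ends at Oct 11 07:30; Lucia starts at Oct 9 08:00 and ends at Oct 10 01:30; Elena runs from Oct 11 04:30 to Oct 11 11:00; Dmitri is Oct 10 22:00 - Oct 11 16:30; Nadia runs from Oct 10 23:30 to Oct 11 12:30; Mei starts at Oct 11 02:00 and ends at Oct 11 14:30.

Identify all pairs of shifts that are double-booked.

Dmitri & Elena, Dmitri & Mei, Dmitri & Nadia, Dmitri & Rohan, Elena & Mei, Elena & Nadia, Elena & Rohan, Mei & Nadia, Mei & Rohan, Nadia & Rohan

Sorted by start: Lucia, Rohan, Dmitri, Nadia, Mei, Elena.
Rohan starts after Lucia ends, so Lucia has no further overlaps.
Dmitri starts before Rohan ends → Rohan and Dmitri overlap.
Nadia starts before Rohan ends → Rohan and Nadia overlap.
Mei starts before Rohan ends → Rohan and Mei overlap.
Elena starts before Rohan ends → Rohan and Elena overlap.
Nadia starts before Dmitri ends → Dmitri and Nadia overlap.
Mei starts before Dmitri ends → Dmitri and Mei overlap.
Elena starts before Dmitri ends → Dmitri and Elena overlap.
Mei starts before Nadia ends → Nadia and Mei overlap.
Elena starts before Nadia ends → Nadia and Elena overlap.
Elena starts before Mei ends → Mei and Elena overlap.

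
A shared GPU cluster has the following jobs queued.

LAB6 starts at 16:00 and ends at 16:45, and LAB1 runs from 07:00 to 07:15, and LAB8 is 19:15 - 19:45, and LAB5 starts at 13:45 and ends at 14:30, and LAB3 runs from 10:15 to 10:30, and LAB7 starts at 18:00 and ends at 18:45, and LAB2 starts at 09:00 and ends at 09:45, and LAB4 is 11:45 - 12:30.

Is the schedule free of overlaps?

Yes

Sorted by start: LAB1, LAB2, LAB3, LAB4, LAB5, LAB6, LAB7, LAB8.
LAB2 starts after LAB1 ends — done with LAB1.
LAB3 starts after LAB2 ends — done with LAB2.
LAB4 starts after LAB3 ends — done with LAB3.
LAB5 starts after LAB4 ends — done with LAB4.
LAB6 starts after LAB5 ends — done with LAB5.
LAB7 starts after LAB6 ends — done with LAB6.
LAB8 starts after LAB7 ends.
Every pair is clear; the schedule has no overlaps.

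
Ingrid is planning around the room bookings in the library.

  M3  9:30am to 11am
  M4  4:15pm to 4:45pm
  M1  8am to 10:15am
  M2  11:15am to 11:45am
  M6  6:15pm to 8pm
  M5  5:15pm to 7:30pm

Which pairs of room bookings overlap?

M1 & M3, M5 & M6

Sorted by start: M1, M3, M2, M4, M5, M6.
M3 starts before M1 ends → M1 and M3 overlap.
M2 starts after M1 ends; M1 is clear from here.
M2 starts after M3 ends; M3 is clear from here.
M4 starts after M2 ends; M2 is clear from here.
M5 starts after M4 ends; M4 is clear from here.
M6 starts before M5 ends → M5 and M6 overlap.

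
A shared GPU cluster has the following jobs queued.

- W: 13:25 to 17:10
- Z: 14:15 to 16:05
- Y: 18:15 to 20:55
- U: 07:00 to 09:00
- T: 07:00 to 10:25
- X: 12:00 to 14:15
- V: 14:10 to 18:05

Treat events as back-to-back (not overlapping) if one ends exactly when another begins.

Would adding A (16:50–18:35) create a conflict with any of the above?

T: ends 10:25 at or before A starts 16:50 → clear.
U: ends 09:00 at or before A starts 16:50 → clear.
X: ends 14:15 at or before A starts 16:50 → clear.
W: starts 13:25 before A ends 18:35, and ends 17:10 after A starts 16:50 → overlap.
V: starts 14:10 before A ends 18:35, and ends 18:05 after A starts 16:50 → overlap.
Z: ends 16:05 at or before A starts 16:50 → clear.
Y: starts 18:15 before A ends 18:35, and ends 20:55 after A starts 16:50 → overlap.
A overlaps V, W, Y.

Yes — it overlaps V, W, Y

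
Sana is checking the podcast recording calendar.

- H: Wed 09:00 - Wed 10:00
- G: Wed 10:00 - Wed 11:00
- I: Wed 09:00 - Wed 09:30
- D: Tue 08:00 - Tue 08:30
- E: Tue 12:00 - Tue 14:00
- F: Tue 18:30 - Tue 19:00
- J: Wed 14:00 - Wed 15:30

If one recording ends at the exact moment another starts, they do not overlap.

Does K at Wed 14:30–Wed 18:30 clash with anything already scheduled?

D: ends Tue 08:30 at or before K starts Wed 14:30 → clear.
E: ends Tue 14:00 at or before K starts Wed 14:30 → clear.
F: ends Tue 19:00 at or before K starts Wed 14:30 → clear.
H: ends Wed 10:00 at or before K starts Wed 14:30 → clear.
I: ends Wed 09:30 at or before K starts Wed 14:30 → clear.
G: ends Wed 11:00 at or before K starts Wed 14:30 → clear.
J: starts Wed 14:00 before K ends Wed 18:30, and ends Wed 15:30 after K starts Wed 14:30 → overlap.
K overlaps J.

Yes — it overlaps J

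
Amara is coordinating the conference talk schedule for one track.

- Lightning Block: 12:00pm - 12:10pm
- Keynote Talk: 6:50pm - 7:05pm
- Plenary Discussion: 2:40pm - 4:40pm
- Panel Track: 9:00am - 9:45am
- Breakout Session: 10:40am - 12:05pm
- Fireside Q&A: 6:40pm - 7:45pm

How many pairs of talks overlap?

Check each pair: they overlap iff neither finishes before the other starts.
Sorted by start: Panel Track, Breakout Session, Lightning Block, Plenary Discussion, Fireside Q&A, Keynote Talk.
Breakout Session starts after Panel Track ends; Panel Track is clear from here.
Lightning Block starts before Breakout Session ends → Breakout Session and Lightning Block overlap.
Plenary Discussion starts after Breakout Session ends; Breakout Session is clear from here.
Plenary Discussion starts after Lightning Block ends; Lightning Block is clear from here.
Fireside Q&A starts after Plenary Discussion ends; Plenary Discussion is clear from here.
Keynote Talk starts before Fireside Q&A ends → Fireside Q&A and Keynote Talk overlap.
Overlapping pairs: Breakout Session & Lightning Block, Fireside Q&A & Keynote Talk — 2 in total.

2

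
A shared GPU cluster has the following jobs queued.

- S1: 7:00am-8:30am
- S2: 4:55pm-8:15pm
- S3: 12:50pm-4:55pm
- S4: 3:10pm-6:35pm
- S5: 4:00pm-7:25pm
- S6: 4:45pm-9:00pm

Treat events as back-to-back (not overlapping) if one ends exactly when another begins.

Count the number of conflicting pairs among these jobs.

9

Check each pair: they overlap iff neither finishes before the other starts.
Sorted by start: S1, S3, S4, S5, S6, S2.
S3 starts after S1 ends, so S1 has no further overlaps.
S4 starts before S3 ends → S3 and S4 overlap.
S5 starts before S3 ends → S3 and S5 overlap.
S6 starts before S3 ends → S3 and S6 overlap.
S2 starts exactly when S3 ends (back-to-back, no overlap).
S5 starts before S4 ends → S4 and S5 overlap.
S6 starts before S4 ends → S4 and S6 overlap.
S2 starts before S4 ends → S4 and S2 overlap.
S6 starts before S5 ends → S5 and S6 overlap.
S2 starts before S5 ends → S5 and S2 overlap.
S2 starts before S6 ends → S6 and S2 overlap.
Overlapping pairs: S2 & S4, S2 & S5, S2 & S6, S3 & S4, S3 & S5, S3 & S6, S4 & S5, S4 & S6, S5 & S6 — 9 in total.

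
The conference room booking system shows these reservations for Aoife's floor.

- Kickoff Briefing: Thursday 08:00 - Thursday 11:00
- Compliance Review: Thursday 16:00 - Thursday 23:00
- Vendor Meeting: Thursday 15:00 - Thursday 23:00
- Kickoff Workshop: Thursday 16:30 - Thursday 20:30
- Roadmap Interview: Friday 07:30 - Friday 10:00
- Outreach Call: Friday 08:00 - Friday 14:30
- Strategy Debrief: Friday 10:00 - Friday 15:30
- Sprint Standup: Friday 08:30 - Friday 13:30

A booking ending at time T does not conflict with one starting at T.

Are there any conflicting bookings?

Yes

Check each pair: they overlap iff neither finishes before the other starts.
Sorted by start: Kickoff Briefing, Vendor Meeting, Compliance Review, Kickoff Workshop, Roadmap Interview, Outreach Call, Sprint Standup, Strategy Debrief.
Vendor Meeting starts after Kickoff Briefing ends, so Kickoff Briefing has no further overlaps.
Compliance Review starts before Vendor Meeting ends → Vendor Meeting and Compliance Review overlap.
That's a conflict, so the schedule is not conflict-free.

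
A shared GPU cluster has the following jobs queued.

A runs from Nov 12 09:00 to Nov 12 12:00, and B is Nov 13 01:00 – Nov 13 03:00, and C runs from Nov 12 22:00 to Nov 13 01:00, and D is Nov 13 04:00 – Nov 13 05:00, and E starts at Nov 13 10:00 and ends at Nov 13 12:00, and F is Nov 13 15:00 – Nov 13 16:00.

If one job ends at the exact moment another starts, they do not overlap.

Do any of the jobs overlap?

No

Check each pair: they overlap iff neither finishes before the other starts.
Sorted by start: A, C, B, D, E, F.
C starts after A ends; A is clear from here.
B starts exactly when C ends (back-to-back, no overlap); C is clear from here.
D starts after B ends; B is clear from here.
E starts after D ends; D is clear from here.
F starts after E ends.
Every pair is clear; the schedule has no overlaps.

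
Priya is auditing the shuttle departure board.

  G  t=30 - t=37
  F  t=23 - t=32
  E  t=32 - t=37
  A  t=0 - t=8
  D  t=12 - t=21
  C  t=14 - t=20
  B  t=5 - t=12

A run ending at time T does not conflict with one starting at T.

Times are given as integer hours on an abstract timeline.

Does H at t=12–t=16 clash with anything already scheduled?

Yes — it overlaps C, D

A: ends t=8 at or before H starts t=12 → clear.
B: ends t=12 at or before H starts t=12 → clear.
D: starts t=12 before H ends t=16, and ends t=21 after H starts t=12 → overlap.
C: starts t=14 before H ends t=16, and ends t=20 after H starts t=12 → overlap.
F: starts t=23 at or after H ends t=16 → clear.
G: starts t=30 at or after H ends t=16 → clear.
E: starts t=32 at or after H ends t=16 → clear.
H overlaps C, D.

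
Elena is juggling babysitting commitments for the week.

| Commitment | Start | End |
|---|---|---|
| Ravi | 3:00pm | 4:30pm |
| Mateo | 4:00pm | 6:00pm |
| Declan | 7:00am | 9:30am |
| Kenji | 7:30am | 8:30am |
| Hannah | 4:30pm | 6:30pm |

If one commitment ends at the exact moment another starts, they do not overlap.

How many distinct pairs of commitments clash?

3

Sorted by start: Declan, Kenji, Ravi, Mateo, Hannah.
Kenji starts before Declan ends → Declan and Kenji overlap.
Ravi starts after Declan ends — done with Declan.
Ravi starts after Kenji ends — done with Kenji.
Mateo starts before Ravi ends → Ravi and Mateo overlap.
Hannah starts exactly when Ravi ends (back-to-back, no overlap).
Hannah starts before Mateo ends → Mateo and Hannah overlap.
Overlapping pairs: Declan & Kenji, Hannah & Mateo, Mateo & Ravi — 3 in total.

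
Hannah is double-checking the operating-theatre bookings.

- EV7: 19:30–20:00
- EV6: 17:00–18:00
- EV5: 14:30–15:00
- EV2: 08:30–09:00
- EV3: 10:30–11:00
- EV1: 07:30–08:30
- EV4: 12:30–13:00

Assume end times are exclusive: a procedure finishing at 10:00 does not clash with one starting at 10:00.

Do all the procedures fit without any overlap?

Yes

Check each pair: they overlap iff neither finishes before the other starts.
Sorted by start: EV1, EV2, EV3, EV4, EV5, EV6, EV7.
EV2 starts exactly when EV1 ends (back-to-back, no overlap); EV1 is clear from here.
EV3 starts after EV2 ends; EV2 is clear from here.
EV4 starts after EV3 ends; EV3 is clear from here.
EV5 starts after EV4 ends; EV4 is clear from here.
EV6 starts after EV5 ends; EV5 is clear from here.
EV7 starts after EV6 ends.
Every pair is clear; the schedule has no overlaps.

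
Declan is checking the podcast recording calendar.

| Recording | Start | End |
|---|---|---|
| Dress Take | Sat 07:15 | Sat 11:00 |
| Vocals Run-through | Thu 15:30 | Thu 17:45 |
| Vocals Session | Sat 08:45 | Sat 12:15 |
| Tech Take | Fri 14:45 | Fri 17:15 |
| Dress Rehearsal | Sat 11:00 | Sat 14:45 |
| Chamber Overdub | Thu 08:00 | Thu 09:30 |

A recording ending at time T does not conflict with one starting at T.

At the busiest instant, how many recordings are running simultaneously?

Sort all start/end points and keep a running count:
Thu 08:00 start Chamber Overdub → 1
Thu 09:30 end Chamber Overdub → 0
Thu 15:30 start Vocals Run-through → 1
Thu 17:45 end Vocals Run-through → 0
Fri 14:45 start Tech Take → 1
Fri 17:15 end Tech Take → 0
Sat 07:15 start Dress Take → 1
Sat 08:45 start Vocals Session → 2
Sat 11:00 end Dress Take → 1
Sat 11:00 start Dress Rehearsal → 2
Sat 12:15 end Vocals Session → 1
Sat 14:45 end Dress Rehearsal → 0
Peak is 2, at Sat 08:45 (Dress Take, Vocals Session).

2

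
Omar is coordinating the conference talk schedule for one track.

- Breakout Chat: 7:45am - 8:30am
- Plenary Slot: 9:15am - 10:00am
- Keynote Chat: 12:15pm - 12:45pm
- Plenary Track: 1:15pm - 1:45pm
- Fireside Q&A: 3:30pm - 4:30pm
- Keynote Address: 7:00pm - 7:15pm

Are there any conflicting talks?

No

Sorted by start: Breakout Chat, Plenary Slot, Keynote Chat, Plenary Track, Fireside Q&A, Keynote Address.
Plenary Slot starts after Breakout Chat ends; Breakout Chat is clear from here.
Keynote Chat starts after Plenary Slot ends; Plenary Slot is clear from here.
Plenary Track starts after Keynote Chat ends; Keynote Chat is clear from here.
Fireside Q&A starts after Plenary Track ends; Plenary Track is clear from here.
Keynote Address starts after Fireside Q&A ends.
Every pair is clear; the schedule has no overlaps.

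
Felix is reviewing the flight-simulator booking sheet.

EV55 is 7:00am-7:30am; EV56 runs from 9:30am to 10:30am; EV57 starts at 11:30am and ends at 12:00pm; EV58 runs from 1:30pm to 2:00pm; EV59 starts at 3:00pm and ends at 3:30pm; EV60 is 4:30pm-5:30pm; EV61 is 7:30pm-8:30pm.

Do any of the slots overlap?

Check each pair: they overlap iff neither finishes before the other starts.
Sorted by start: EV55, EV56, EV57, EV58, EV59, EV60, EV61.
EV56 starts after EV55 ends; EV55 is clear from here.
EV57 starts after EV56 ends; EV56 is clear from here.
EV58 starts after EV57 ends; EV57 is clear from here.
EV59 starts after EV58 ends; EV58 is clear from here.
EV60 starts after EV59 ends; EV59 is clear from here.
EV61 starts after EV60 ends.
Every pair is clear; the schedule has no overlaps.

No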